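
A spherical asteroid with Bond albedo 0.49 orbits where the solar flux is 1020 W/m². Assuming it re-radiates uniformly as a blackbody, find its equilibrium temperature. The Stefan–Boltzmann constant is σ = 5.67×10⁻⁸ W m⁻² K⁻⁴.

Power absorbed = (1−a)S·πR²; power emitted = 4πR²σT⁴. Equating and cancelling πR²:
T = ((1−a)S / 4σ)^(1/4) = (520 / (4 × 5.67×10⁻⁸))^(1/4) = (2.29×10^9)^(1/4).
T = 219 K.

T ≈ 219 K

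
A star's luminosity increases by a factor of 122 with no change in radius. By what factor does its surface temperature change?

factor ≈ 3.32

P ∝ T⁴ ⇒ T ∝ P^(1/4), so T scales by (122)^(1/4) = 3.32.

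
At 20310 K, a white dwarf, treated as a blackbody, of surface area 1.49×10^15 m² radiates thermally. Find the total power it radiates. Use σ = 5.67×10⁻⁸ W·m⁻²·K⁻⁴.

P = σAT⁴ = 5.67×10⁻⁸ × 1.49×10^15 × (20310)⁴ = 5.67×10⁻⁸ × 1.49×10^15 × 1.70×10^17.
P = 1.44×10^25 W.

P ≈ 1.44×10^25 W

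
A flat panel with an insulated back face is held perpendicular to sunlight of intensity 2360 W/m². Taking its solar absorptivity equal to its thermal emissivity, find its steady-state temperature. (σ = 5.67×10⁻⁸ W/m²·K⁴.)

Absorbed flux αS = emitted flux εσT⁴ (one radiating face); with α = ε, T = (S/σ)^(1/4).
T = (2360 / 5.67×10⁻⁸)^(1/4) = (4.16×10^10)^(1/4).
T = 452 K.

T ≈ 452 K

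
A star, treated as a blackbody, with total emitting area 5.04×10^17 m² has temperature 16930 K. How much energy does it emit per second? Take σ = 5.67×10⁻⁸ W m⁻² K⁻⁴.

P ≈ 2.35×10^27 W

P = σAT⁴ = 5.67×10⁻⁸ × 5.04×10^17 × (16930)⁴ = 5.67×10⁻⁸ × 5.04×10^17 × 8.22×10^16.
P = 2.35×10^27 W.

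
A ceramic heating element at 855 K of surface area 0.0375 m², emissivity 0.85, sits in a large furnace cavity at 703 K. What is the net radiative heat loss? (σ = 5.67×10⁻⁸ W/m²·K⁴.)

Q ≈ 524 W

Q = εσA(T⁴ − T_s⁴). T⁴ − T_s⁴ = (855)⁴ − (703)⁴ = 5.34×10^11 − 2.44×10^11 = 2.90×10^11 K⁴.
Q = 0.85 × 5.67×10⁻⁸ × 0.0375 × 2.90×10^11 = 524 W.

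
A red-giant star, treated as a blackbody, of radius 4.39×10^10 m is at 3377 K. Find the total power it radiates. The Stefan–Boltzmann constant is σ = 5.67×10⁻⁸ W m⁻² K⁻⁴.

A = 4πr² = 4π × (4.39×10^10)² = 2.42×10^22 m².
P = σAT⁴ = 5.67×10⁻⁸ × 2.42×10^22 × (3377)⁴ = 5.67×10⁻⁸ × 2.42×10^22 × 1.30×10^14.
P = 1.79×10^29 W.

P ≈ 1.79×10^29 W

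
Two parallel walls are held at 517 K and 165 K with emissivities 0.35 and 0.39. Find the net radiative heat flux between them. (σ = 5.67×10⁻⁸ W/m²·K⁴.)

q ≈ 907 W/m²

For two large parallel gray plates, q = σ(T₁⁴ − T₂⁴) / (1/ε₁ + 1/ε₂ − 1).
1/ε₁ + 1/ε₂ − 1 = 1/0.35 + 1/0.39 − 1 = 4.421.
T₁⁴ − T₂⁴ = 7.14×10^10 − 7.41×10^8 = 7.07×10^10 K⁴.
q = 5.67×10⁻⁸ × 7.07×10^10 / 4.421 = 907 W/m².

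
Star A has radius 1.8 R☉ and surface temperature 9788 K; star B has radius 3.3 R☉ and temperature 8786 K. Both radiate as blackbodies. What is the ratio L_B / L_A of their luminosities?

L = 4πR²σT⁴ ∝ R²T⁴, so L_B/L_A = (3.3/1.8)² × (8786/9788)⁴ = 3.36 × 0.649 = 2.18.

L_B/L_A ≈ 2.18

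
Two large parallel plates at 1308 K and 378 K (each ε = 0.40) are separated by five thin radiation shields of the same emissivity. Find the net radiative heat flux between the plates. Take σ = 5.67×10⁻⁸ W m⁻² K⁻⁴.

Each of the 6 gaps contributes resistance (2/ε − 1) = 2/0.40 − 1 = 4.000; total = 24.00.
q = σ(T₁⁴ − T₂⁴) / 24.00 = 5.67×10⁻⁸ × 2.91×10^12 / 24.00 = 6870 W/m².

q ≈ 6870 W/m²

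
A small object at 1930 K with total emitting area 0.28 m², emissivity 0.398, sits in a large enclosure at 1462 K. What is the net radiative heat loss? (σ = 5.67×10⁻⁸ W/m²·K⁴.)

Q = εσA(T⁴ − T_s⁴). T⁴ − T_s⁴ = (1930)⁴ − (1462)⁴ = 1.39×10^13 − 4.57×10^12 = 9.31×10^12 K⁴.
Q = 0.398 × 5.67×10⁻⁸ × 0.280 × 9.31×10^12 = 58800 W.

Q ≈ 58800 W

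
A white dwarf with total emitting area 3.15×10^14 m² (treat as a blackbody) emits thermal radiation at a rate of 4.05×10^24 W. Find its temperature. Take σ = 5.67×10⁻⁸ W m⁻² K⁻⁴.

From P = σAT⁴, T = (P / σA)^(1/4) = (4.05×10^24 / (5.67×10⁻⁸ × 3.15×10^14))^(1/4).
T = (2.27×10^17)^(1/4) = 21800 K.

T ≈ 21800 K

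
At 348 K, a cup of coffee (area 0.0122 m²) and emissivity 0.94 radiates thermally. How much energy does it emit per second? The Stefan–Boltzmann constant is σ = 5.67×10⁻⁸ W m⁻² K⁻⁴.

P = εσAT⁴ = 0.94 × 5.67×10⁻⁸ × 0.0122 × (348)⁴ = 0.94 × 5.67×10⁻⁸ × 0.0122 × 1.47×10^10.
P = 9.54 W.

P ≈ 9.54 W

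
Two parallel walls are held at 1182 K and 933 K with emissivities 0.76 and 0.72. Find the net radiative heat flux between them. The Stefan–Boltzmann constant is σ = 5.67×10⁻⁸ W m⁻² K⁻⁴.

For two large parallel gray plates, q = σ(T₁⁴ − T₂⁴) / (1/ε₁ + 1/ε₂ − 1).
1/ε₁ + 1/ε₂ − 1 = 1/0.76 + 1/0.72 − 1 = 1.705.
T₁⁴ − T₂⁴ = 1.95×10^12 − 7.58×10^11 = 1.19×10^12 K⁴.
q = 5.67×10⁻⁸ × 1.19×10^12 / 1.705 = 39700 W/m².

q ≈ 39700 W/m²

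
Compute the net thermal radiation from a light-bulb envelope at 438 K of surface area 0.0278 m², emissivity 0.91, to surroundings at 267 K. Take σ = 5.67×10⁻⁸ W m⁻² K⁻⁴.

Q ≈ 45.5 W

Q = εσA(T⁴ − T_s⁴). T⁴ − T_s⁴ = (438)⁴ − (267)⁴ = 3.68×10^10 − 5.08×10^9 = 3.17×10^10 K⁴.
Q = 0.91 × 5.67×10⁻⁸ × 0.0278 × 3.17×10^10 = 45.5 W.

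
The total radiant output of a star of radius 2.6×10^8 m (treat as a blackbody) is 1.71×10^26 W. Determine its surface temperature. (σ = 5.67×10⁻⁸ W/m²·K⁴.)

A = 4πr² = 4π × (2.6×10^8)² = 8.49×10^17 m².
From P = σAT⁴, T = (P / σA)^(1/4) = (1.71×10^26 / (5.67×10⁻⁸ × 8.49×10^17))^(1/4).
T = (3.55×10^15)^(1/4) = 7720 K.

T ≈ 7720 K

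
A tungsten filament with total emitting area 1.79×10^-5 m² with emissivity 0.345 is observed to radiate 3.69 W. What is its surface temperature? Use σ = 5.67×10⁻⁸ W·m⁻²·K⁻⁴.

T ≈ 1800 K

From P = εσAT⁴, T = (P / εσA)^(1/4) = (3.69 / (0.345 × 5.67×10⁻⁸ × 1.79×10^-5))^(1/4).
T = (1.05×10^13)^(1/4) = 1800 K.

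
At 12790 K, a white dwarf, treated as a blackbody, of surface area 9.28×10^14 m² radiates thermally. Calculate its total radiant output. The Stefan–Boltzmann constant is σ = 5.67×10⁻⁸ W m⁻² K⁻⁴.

P ≈ 1.41×10^24 W

P = σAT⁴ = 5.67×10⁻⁸ × 9.28×10^14 × (12790)⁴ = 5.67×10⁻⁸ × 9.28×10^14 × 2.68×10^16.
P = 1.41×10^24 W.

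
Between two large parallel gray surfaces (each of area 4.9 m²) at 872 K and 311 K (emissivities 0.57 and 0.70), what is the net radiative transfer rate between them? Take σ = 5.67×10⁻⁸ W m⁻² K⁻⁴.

Q ≈ 72400 W

For two large parallel gray plates, q = σ(T₁⁴ − T₂⁴) / (1/ε₁ + 1/ε₂ − 1).
1/ε₁ + 1/ε₂ − 1 = 1/0.57 + 1/0.70 − 1 = 2.183.
T₁⁴ − T₂⁴ = 5.78×10^11 − 9.35×10^9 = 5.69×10^11 K⁴.
q = 5.67×10⁻⁸ × 5.69×10^11 / 2.183 = 14800 W/m².
Q = q·A = 14800 × 4.9 = 72400 W.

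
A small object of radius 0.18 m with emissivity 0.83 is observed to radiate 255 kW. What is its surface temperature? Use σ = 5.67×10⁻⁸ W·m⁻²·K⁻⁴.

T ≈ 1910 K

A = 4πr² = 4π × (0.18)² = 0.407 m².
From P = εσAT⁴, T = (P / εσA)^(1/4) = (2.55×10^5 / (0.83 × 5.67×10⁻⁸ × 0.407))^(1/4).
T = (1.33×10^13)^(1/4) = 1910 K.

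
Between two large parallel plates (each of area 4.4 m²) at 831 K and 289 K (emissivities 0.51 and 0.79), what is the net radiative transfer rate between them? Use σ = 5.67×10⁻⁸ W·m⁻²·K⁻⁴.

Q ≈ 52600 W

For two large parallel gray plates, q = σ(T₁⁴ − T₂⁴) / (1/ε₁ + 1/ε₂ − 1).
1/ε₁ + 1/ε₂ − 1 = 1/0.51 + 1/0.79 − 1 = 2.227.
T₁⁴ − T₂⁴ = 4.77×10^11 − 6.98×10^9 = 4.70×10^11 K⁴.
q = 5.67×10⁻⁸ × 4.70×10^11 / 2.227 = 12000 W/m².
Q = q·A = 12000 × 4.4 = 52600 W.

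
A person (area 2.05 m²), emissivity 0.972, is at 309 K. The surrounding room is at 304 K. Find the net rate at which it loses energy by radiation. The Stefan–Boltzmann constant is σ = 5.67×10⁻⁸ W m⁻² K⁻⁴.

Q = εσA(T⁴ − T_s⁴). T⁴ − T_s⁴ = (309)⁴ − (304)⁴ = 9.12×10^9 − 8.54×10^9 = 5.76×10^8 K⁴.
Q = 0.972 × 5.67×10⁻⁸ × 2.05 × 5.76×10^8 = 65.1 W.

Q ≈ 65.1 W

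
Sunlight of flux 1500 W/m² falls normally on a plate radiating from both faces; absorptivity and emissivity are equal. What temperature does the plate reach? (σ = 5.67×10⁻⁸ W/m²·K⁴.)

Absorbed flux αS = emitted flux 2εσT⁴ per unit area; with α = ε this gives T = (S/2σ)^(1/4).
T = (1500 / (2 × 5.67×10⁻⁸))^(1/4) = (1.32×10^10)^(1/4).
T = 339 K.

T ≈ 339 K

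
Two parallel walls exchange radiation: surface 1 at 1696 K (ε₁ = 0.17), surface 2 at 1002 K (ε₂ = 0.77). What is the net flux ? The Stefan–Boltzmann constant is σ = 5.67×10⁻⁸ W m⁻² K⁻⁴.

For two large parallel gray plates, q = σ(T₁⁴ − T₂⁴) / (1/ε₁ + 1/ε₂ − 1).
1/ε₁ + 1/ε₂ − 1 = 1/0.17 + 1/0.77 − 1 = 6.181.
T₁⁴ − T₂⁴ = 8.27×10^12 − 1.01×10^12 = 7.27×10^12 K⁴.
q = 5.67×10⁻⁸ × 7.27×10^12 / 6.181 = 66700 W/m².

q ≈ 66700 W/m²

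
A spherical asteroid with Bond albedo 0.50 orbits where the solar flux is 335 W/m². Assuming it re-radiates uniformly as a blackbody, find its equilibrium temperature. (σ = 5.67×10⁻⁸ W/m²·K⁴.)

Power absorbed = (1−a)S·πR²; power emitted = 4πR²σT⁴. Equating and cancelling πR²:
T = ((1−a)S / 4σ)^(1/4) = (168 / (4 × 5.67×10⁻⁸))^(1/4) = (7.39×10^8)^(1/4).
T = 165 K.

T ≈ 165 K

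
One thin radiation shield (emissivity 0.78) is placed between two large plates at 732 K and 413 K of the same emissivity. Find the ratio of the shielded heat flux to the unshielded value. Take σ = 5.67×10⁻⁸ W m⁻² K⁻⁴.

With N identical shields there are N+1 = 2 gaps in series, each with the same radiative resistance, so the flux falls to 1/(N+1) of its unshielded value.

ratio ≈ 0.500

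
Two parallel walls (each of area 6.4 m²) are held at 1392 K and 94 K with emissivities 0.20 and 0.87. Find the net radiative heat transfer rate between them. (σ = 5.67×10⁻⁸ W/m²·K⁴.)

Q ≈ 2.65×10^5 W

For two large parallel gray plates, q = σ(T₁⁴ − T₂⁴) / (1/ε₁ + 1/ε₂ − 1).
1/ε₁ + 1/ε₂ − 1 = 1/0.20 + 1/0.87 − 1 = 5.149.
T₁⁴ − T₂⁴ = 3.75×10^12 − 7.81×10^7 = 3.75×10^12 K⁴.
q = 5.67×10⁻⁸ × 3.75×10^12 / 5.149 = 41300 W/m².
Q = q·A = 41300 × 6.4 = 2.65×10^5 W.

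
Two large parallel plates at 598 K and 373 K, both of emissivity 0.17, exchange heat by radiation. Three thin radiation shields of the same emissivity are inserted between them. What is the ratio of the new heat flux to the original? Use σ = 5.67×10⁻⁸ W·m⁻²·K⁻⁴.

ratio ≈ 0.250

With N identical shields there are N+1 = 4 gaps in series, each with the same radiative resistance, so the flux falls to 1/(N+1) of its unshielded value.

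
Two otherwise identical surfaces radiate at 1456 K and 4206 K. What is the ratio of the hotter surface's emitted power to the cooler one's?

P ∝ T⁴, so the ratio is (4206/1456)⁴ = (2.889)⁴ = 69.6.

ratio ≈ 69.6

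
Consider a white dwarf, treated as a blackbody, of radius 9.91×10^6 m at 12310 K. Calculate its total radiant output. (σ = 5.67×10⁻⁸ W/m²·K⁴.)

A = 4πr² = 4π × (9.91×10^6)² = 1.23×10^15 m².
P = σAT⁴ = 5.67×10⁻⁸ × 1.23×10^15 × (12310)⁴ = 5.67×10⁻⁸ × 1.23×10^15 × 2.30×10^16.
P = 1.61×10^24 W.

P ≈ 1.61×10^24 W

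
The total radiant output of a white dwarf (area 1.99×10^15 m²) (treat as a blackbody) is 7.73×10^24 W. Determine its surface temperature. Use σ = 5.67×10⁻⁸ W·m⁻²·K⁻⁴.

T ≈ 16200 K

From P = σAT⁴, T = (P / σA)^(1/4) = (7.73×10^24 / (5.67×10⁻⁸ × 1.99×10^15))^(1/4).
T = (6.85×10^16)^(1/4) = 16200 K.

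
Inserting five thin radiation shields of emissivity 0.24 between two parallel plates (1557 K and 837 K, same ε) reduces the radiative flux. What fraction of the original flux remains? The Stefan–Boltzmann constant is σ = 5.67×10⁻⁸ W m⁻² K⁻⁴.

With N identical shields there are N+1 = 6 gaps in series, each with the same radiative resistance, so the flux falls to 1/(N+1) of its unshielded value.

ratio ≈ 0.167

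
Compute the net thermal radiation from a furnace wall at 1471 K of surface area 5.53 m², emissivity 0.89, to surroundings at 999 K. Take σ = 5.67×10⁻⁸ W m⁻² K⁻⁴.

Q ≈ 1.03×10^6 W

Q = εσA(T⁴ − T_s⁴). T⁴ − T_s⁴ = (1471)⁴ − (999)⁴ = 4.68×10^12 − 9.96×10^11 = 3.69×10^12 K⁴.
Q = 0.89 × 5.67×10⁻⁸ × 5.53 × 3.69×10^12 = 1.03×10^6 W.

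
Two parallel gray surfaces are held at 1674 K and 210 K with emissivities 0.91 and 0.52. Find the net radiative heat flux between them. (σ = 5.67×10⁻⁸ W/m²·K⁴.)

q ≈ 2.20×10^5 W/m²

For two large parallel gray plates, q = σ(T₁⁴ − T₂⁴) / (1/ε₁ + 1/ε₂ − 1).
1/ε₁ + 1/ε₂ − 1 = 1/0.91 + 1/0.52 − 1 = 2.022.
T₁⁴ − T₂⁴ = 7.85×10^12 − 1.94×10^9 = 7.85×10^12 K⁴.
q = 5.67×10⁻⁸ × 7.85×10^12 / 2.022 = 2.20×10^5 W/m².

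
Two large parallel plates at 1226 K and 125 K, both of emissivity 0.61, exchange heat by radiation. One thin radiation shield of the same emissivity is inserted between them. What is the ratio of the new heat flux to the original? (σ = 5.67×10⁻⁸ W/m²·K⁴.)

ratio ≈ 0.500

With N identical shields there are N+1 = 2 gaps in series, each with the same radiative resistance, so the flux falls to 1/(N+1) of its unshielded value.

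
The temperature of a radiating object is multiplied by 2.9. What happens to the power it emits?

factor ≈ 70.7

P ∝ T⁴, so the power scales as (2.9)⁴ = 70.7.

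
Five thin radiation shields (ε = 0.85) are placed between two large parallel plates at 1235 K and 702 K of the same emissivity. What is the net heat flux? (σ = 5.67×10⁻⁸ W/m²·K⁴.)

q ≈ 14600 W/m²

Each of the 6 gaps contributes resistance (2/ε − 1) = 2/0.85 − 1 = 1.353; total = 8.118.
q = σ(T₁⁴ − T₂⁴) / 8.118 = 5.67×10⁻⁸ × 2.08×10^12 / 8.118 = 14600 W/m².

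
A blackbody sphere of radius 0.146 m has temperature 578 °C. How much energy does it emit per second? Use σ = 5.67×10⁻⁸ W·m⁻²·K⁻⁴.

P ≈ 7970 W

A = 4πr² = 4π × (0.146)² = 0.268 m².
578 °C = 851 K.
P = σAT⁴ = 5.67×10⁻⁸ × 0.268 × (851)⁴ = 5.67×10⁻⁸ × 0.268 × 5.24×10^11.
P = 7970 W.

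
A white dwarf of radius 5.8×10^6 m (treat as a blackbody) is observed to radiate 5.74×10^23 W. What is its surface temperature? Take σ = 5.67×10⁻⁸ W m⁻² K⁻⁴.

A = 4πr² = 4π × (5.8×10^6)² = 4.23×10^14 m².
From P = σAT⁴, T = (P / σA)^(1/4) = (5.74×10^23 / (5.67×10⁻⁸ × 4.23×10^14))^(1/4).
T = (2.39×10^16)^(1/4) = 12400 K.

T ≈ 12400 K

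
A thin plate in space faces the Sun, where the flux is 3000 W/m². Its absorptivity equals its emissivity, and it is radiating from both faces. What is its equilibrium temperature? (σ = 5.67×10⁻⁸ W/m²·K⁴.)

Absorbed flux αS = emitted flux 2εσT⁴ per unit area; with α = ε this gives T = (S/2σ)^(1/4).
T = (3000 / (2 × 5.67×10⁻⁸))^(1/4) = (2.65×10^10)^(1/4).
T = 403 K.

T ≈ 403 K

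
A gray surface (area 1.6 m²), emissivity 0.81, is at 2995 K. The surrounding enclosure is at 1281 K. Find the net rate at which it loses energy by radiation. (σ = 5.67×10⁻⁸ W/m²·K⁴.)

Q = εσA(T⁴ − T_s⁴). T⁴ − T_s⁴ = (2995)⁴ − (1281)⁴ = 8.05×10^13 − 2.69×10^12 = 7.78×10^13 K⁴.
Q = 0.81 × 5.67×10⁻⁸ × 1.60 × 7.78×10^13 = 5.71×10^6 W.

Q ≈ 5.71×10^6 W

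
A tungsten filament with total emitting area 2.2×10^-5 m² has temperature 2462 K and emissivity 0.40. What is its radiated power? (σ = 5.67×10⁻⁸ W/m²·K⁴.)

Stefan–Boltzmann: P = εσAT⁴ = 0.40 × 5.67×10⁻⁸ × 2.20×10^-5 × (2462)⁴ = 0.40 × 5.67×10⁻⁸ × 2.20×10^-5 × 3.67×10^13.
P = 18.3 W.

P ≈ 18.3 W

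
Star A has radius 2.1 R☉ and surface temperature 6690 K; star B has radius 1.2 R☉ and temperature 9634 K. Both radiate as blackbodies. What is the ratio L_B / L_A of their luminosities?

L = 4πR²σT⁴ ∝ R²T⁴, so L_B/L_A = (1.2/2.1)² × (9634/6690)⁴ = 0.327 × 4.30 = 1.40.

L_B/L_A ≈ 1.40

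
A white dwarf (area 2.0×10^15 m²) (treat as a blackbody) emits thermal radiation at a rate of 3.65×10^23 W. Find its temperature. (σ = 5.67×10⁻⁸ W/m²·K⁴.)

From P = σAT⁴, T = (P / σA)^(1/4) = (3.65×10^23 / (5.67×10⁻⁸ × 2.00×10^15))^(1/4).
T = (3.22×10^15)^(1/4) = 7530 K.

T ≈ 7530 K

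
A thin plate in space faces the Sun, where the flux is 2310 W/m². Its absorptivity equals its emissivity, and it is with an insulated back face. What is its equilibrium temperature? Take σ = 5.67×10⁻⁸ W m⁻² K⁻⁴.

Absorbed flux αS = emitted flux εσT⁴ (one radiating face); with α = ε, T = (S/σ)^(1/4).
T = (2310 / 5.67×10⁻⁸)^(1/4) = (4.07×10^10)^(1/4).
T = 449 K.

T ≈ 449 K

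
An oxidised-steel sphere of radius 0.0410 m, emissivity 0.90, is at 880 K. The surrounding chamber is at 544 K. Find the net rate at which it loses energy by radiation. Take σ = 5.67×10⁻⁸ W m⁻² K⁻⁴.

A = 4πr² = 4π × (0.0410)² = 0.0211 m².
Q = εσA(T⁴ − T_s⁴). T⁴ − T_s⁴ = (880)⁴ − (544)⁴ = 6.00×10^11 − 8.76×10^10 = 5.12×10^11 K⁴.
Q = 0.90 × 5.67×10⁻⁸ × 0.0211 × 5.12×10^11 = 552 W.

Q ≈ 552 W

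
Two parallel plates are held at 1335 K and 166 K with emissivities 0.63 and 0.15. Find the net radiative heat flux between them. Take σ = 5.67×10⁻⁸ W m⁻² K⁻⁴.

q ≈ 24800 W/m²

For two large parallel gray plates, q = σ(T₁⁴ − T₂⁴) / (1/ε₁ + 1/ε₂ − 1).
1/ε₁ + 1/ε₂ − 1 = 1/0.63 + 1/0.15 − 1 = 7.254.
T₁⁴ − T₂⁴ = 3.18×10^12 − 7.59×10^8 = 3.18×10^12 K⁴.
q = 5.67×10⁻⁸ × 3.18×10^12 / 7.254 = 24800 W/m².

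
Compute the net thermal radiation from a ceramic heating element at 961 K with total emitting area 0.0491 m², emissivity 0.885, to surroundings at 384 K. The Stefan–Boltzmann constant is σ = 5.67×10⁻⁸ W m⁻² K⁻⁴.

Q = εσA(T⁴ − T_s⁴). T⁴ − T_s⁴ = (961)⁴ − (384)⁴ = 8.53×10^11 − 2.17×10^10 = 8.31×10^11 K⁴.
Q = 0.885 × 5.67×10⁻⁸ × 0.0491 × 8.31×10^11 = 2050 W.

Q ≈ 2050 W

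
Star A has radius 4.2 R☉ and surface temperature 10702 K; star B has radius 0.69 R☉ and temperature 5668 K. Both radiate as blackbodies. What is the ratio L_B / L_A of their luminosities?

L_B/L_A ≈ 2.12×10^-3

L = 4πR²σT⁴ ∝ R²T⁴, so L_B/L_A = (0.69/4.2)² × (5668/10702)⁴ = 0.0270 × 0.0787 = 2.12×10^-3.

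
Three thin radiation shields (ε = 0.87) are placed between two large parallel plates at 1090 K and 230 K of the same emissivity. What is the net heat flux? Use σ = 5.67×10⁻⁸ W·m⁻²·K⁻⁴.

Each of the 4 gaps contributes resistance (2/ε − 1) = 2/0.87 − 1 = 1.299; total = 5.195.
q = σ(T₁⁴ − T₂⁴) / 5.195 = 5.67×10⁻⁸ × 1.41×10^12 / 5.195 = 15400 W/m².

q ≈ 15400 W/m²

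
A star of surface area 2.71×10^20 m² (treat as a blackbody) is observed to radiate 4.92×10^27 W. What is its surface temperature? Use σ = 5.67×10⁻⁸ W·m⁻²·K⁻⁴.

From P = σAT⁴, T = (P / σA)^(1/4) = (4.92×10^27 / (5.67×10⁻⁸ × 2.71×10^20))^(1/4).
T = (3.20×10^14)^(1/4) = 4230 K.

T ≈ 4230 K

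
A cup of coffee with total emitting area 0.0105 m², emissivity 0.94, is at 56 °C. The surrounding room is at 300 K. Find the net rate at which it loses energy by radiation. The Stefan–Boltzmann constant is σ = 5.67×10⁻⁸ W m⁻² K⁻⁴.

Convert: 56 °C = 329 K.
Q = εσA(T⁴ − T_s⁴). T⁴ − T_s⁴ = (329)⁴ − (300)⁴ = 1.17×10^10 − 8.10×10^9 = 3.62×10^9 K⁴.
Q = 0.94 × 5.67×10⁻⁸ × 0.0105 × 3.62×10^9 = 2.02 W.

Q ≈ 2.02 W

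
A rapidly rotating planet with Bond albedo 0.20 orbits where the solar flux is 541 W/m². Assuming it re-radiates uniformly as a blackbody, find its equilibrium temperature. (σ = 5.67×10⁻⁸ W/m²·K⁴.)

Power absorbed = (1−a)S·πR²; power emitted = 4πR²σT⁴. Equating and cancelling πR²:
T = ((1−a)S / 4σ)^(1/4) = (433 / (4 × 5.67×10⁻⁸))^(1/4) = (1.91×10^9)^(1/4).
T = 209 K.

T ≈ 209 K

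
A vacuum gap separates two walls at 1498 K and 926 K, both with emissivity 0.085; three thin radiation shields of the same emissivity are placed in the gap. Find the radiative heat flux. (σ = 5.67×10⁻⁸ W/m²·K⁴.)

Each of the 4 gaps contributes resistance (2/ε − 1) = 2/0.085 − 1 = 22.53; total = 90.12.
q = σ(T₁⁴ − T₂⁴) / 90.12 = 5.67×10⁻⁸ × 4.30×10^12 / 90.12 = 2710 W/m².

q ≈ 2710 W/m²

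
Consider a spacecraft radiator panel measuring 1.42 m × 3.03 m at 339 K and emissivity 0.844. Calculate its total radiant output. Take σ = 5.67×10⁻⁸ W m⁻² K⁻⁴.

P ≈ 2720 W

A = 1.42 × 3.03 = 4.30 m².
P = εσAT⁴ = 0.844 × 5.67×10⁻⁸ × 4.30 × (339)⁴ = 0.844 × 5.67×10⁻⁸ × 4.30 × 1.32×10^10.
P = 2720 W.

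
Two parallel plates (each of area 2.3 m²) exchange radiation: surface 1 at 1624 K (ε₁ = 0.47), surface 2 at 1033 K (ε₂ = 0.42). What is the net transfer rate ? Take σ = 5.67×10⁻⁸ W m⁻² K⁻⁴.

Q ≈ 2.16×10^5 W

For two large parallel gray plates, q = σ(T₁⁴ − T₂⁴) / (1/ε₁ + 1/ε₂ − 1).
1/ε₁ + 1/ε₂ − 1 = 1/0.47 + 1/0.42 − 1 = 3.509.
T₁⁴ − T₂⁴ = 6.96×10^12 − 1.14×10^12 = 5.82×10^12 K⁴.
q = 5.67×10⁻⁸ × 5.82×10^12 / 3.509 = 94000 W/m².
Q = q·A = 94000 × 2.3 = 2.16×10^5 W.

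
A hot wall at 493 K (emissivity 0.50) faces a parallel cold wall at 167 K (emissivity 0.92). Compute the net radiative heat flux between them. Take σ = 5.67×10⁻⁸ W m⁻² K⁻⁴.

For two large parallel gray plates, q = σ(T₁⁴ − T₂⁴) / (1/ε₁ + 1/ε₂ − 1).
1/ε₁ + 1/ε₂ − 1 = 1/0.50 + 1/0.92 − 1 = 2.087.
T₁⁴ − T₂⁴ = 5.91×10^10 − 7.78×10^8 = 5.83×10^10 K⁴.
q = 5.67×10⁻⁸ × 5.83×10^10 / 2.087 = 1580 W/m².

q ≈ 1580 W/m²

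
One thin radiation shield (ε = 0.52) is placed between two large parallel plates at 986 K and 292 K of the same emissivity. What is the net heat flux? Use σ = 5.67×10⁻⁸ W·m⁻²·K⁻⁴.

Each of the 2 gaps contributes resistance (2/ε − 1) = 2/0.52 − 1 = 2.846; total = 5.692.
q = σ(T₁⁴ − T₂⁴) / 5.692 = 5.67×10⁻⁸ × 9.38×10^11 / 5.692 = 9340 W/m².

q ≈ 9340 W/m²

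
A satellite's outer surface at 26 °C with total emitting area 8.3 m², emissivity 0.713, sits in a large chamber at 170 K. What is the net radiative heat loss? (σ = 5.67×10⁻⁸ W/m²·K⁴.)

Q ≈ 2400 W

Convert: 26 °C = 299 K.
Q = εσA(T⁴ − T_s⁴). T⁴ − T_s⁴ = (299)⁴ − (170)⁴ = 7.99×10^9 − 8.35×10^8 = 7.16×10^9 K⁴.
Q = 0.713 × 5.67×10⁻⁸ × 8.30 × 7.16×10^9 = 2400 W.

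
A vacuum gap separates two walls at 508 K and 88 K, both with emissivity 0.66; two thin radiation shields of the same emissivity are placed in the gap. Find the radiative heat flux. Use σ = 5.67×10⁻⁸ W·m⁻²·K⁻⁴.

Each of the 3 gaps contributes resistance (2/ε − 1) = 2/0.66 − 1 = 2.030; total = 6.091.
q = σ(T₁⁴ − T₂⁴) / 6.091 = 5.67×10⁻⁸ × 6.65×10^10 / 6.091 = 619 W/m².

q ≈ 619 W/m²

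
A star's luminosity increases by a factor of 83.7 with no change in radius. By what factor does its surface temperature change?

factor ≈ 3.02

P ∝ T⁴ ⇒ T ∝ P^(1/4), so T scales by (83.7)^(1/4) = 3.02.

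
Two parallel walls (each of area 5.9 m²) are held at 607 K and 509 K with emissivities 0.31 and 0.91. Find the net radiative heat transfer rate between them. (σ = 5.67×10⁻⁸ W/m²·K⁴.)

For two large parallel gray plates, q = σ(T₁⁴ − T₂⁴) / (1/ε₁ + 1/ε₂ − 1).
1/ε₁ + 1/ε₂ − 1 = 1/0.31 + 1/0.91 − 1 = 3.325.
T₁⁴ − T₂⁴ = 1.36×10^11 − 6.71×10^10 = 6.86×10^10 K⁴.
q = 5.67×10⁻⁸ × 6.86×10^10 / 3.325 = 1170 W/m².
Q = q·A = 1170 × 5.9 = 6910 W.

Q ≈ 6910 W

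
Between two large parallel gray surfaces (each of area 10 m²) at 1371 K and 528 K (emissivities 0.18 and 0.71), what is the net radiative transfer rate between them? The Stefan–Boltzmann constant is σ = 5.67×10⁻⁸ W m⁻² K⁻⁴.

For two large parallel gray plates, q = σ(T₁⁴ − T₂⁴) / (1/ε₁ + 1/ε₂ − 1).
1/ε₁ + 1/ε₂ − 1 = 1/0.18 + 1/0.71 − 1 = 5.964.
T₁⁴ − T₂⁴ = 3.53×10^12 − 7.77×10^10 = 3.46×10^12 K⁴.
q = 5.67×10⁻⁸ × 3.46×10^12 / 5.964 = 32800 W/m².
Q = q·A = 32800 × 10 = 3.28×10^5 W.

Q ≈ 3.28×10^5 W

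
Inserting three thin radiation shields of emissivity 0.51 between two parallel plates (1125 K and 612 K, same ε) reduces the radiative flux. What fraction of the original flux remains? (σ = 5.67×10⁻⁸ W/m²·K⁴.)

With N identical shields there are N+1 = 4 gaps in series, each with the same radiative resistance, so the flux falls to 1/(N+1) of its unshielded value.

ratio ≈ 0.250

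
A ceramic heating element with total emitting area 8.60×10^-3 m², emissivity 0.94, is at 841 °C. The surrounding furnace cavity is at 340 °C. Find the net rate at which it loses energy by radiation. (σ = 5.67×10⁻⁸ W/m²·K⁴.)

Q ≈ 641 W

Convert: 841 °C = 1114 K; 340 °C = 613 K.
Q = εσA(T⁴ − T_s⁴). T⁴ − T_s⁴ = (1114)⁴ − (613)⁴ = 1.54×10^12 − 1.41×10^11 = 1.40×10^12 K⁴.
Q = 0.94 × 5.67×10⁻⁸ × 8.60×10^-3 × 1.40×10^12 = 641 W.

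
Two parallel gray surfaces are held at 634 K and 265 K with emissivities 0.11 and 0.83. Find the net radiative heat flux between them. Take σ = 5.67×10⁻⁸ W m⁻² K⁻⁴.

For two large parallel gray plates, q = σ(T₁⁴ − T₂⁴) / (1/ε₁ + 1/ε₂ − 1).
1/ε₁ + 1/ε₂ − 1 = 1/0.11 + 1/0.83 − 1 = 9.296.
T₁⁴ − T₂⁴ = 1.62×10^11 − 4.93×10^9 = 1.57×10^11 K⁴.
q = 5.67×10⁻⁸ × 1.57×10^11 / 9.296 = 955 W/m².

q ≈ 955 W/m²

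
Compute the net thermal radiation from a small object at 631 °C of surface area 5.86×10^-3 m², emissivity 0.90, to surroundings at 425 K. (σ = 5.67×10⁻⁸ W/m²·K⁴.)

Convert: 631 °C = 904 K.
Q = εσA(T⁴ − T_s⁴). T⁴ − T_s⁴ = (904)⁴ − (425)⁴ = 6.68×10^11 − 3.26×10^10 = 6.35×10^11 K⁴.
Q = 0.90 × 5.67×10⁻⁸ × 5.86×10^-3 × 6.35×10^11 = 190 W.

Q ≈ 190 W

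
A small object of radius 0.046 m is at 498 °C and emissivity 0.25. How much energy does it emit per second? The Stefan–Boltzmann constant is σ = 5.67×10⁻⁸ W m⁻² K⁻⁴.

P ≈ 133 W

A = 4πr² = 4π × (0.046)² = 0.0266 m².
498 °C = 771 K.
Stefan–Boltzmann: P = εσAT⁴ = 0.25 × 5.67×10⁻⁸ × 0.0266 × (771)⁴ = 0.25 × 5.67×10⁻⁸ × 0.0266 × 3.53×10^11.
P = 133 W.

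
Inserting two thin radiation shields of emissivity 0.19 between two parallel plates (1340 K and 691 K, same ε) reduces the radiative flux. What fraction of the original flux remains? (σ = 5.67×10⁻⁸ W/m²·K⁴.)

With N identical shields there are N+1 = 3 gaps in series, each with the same radiative resistance, so the flux falls to 1/(N+1) of its unshielded value.

ratio ≈ 0.333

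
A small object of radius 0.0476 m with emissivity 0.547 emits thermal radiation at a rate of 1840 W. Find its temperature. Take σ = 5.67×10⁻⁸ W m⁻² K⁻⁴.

T ≈ 1200 K

A = 4πr² = 4π × (0.0476)² = 0.0285 m².
From P = εσAT⁴, T = (P / εσA)^(1/4) = (1840 / (0.547 × 5.67×10⁻⁸ × 0.0285))^(1/4).
T = (2.08×10^12)^(1/4) = 1200 K.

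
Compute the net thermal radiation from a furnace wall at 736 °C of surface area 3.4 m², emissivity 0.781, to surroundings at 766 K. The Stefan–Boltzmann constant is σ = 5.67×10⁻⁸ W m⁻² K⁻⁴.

Q ≈ 1.04×10^5 W

Convert: 736 °C = 1009 K.
Q = εσA(T⁴ − T_s⁴). T⁴ − T_s⁴ = (1009)⁴ − (766)⁴ = 1.04×10^12 − 3.44×10^11 = 6.92×10^11 K⁴.
Q = 0.781 × 5.67×10⁻⁸ × 3.40 × 6.92×10^11 = 1.04×10^5 W.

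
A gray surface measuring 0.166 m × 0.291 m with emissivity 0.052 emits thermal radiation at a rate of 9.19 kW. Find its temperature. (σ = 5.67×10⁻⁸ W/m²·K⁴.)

T ≈ 2830 K

A = 0.166 × 0.291 = 0.0483 m².
From P = εσAT⁴, T = (P / εσA)^(1/4) = (9190 / (0.052 × 5.67×10⁻⁸ × 0.0483))^(1/4).
T = (6.45×10^13)^(1/4) = 2830 K.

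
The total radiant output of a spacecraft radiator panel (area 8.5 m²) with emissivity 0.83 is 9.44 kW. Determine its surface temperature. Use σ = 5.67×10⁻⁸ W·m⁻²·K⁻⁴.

T ≈ 392 K

From P = εσAT⁴, T = (P / εσA)^(1/4) = (9440 / (0.83 × 5.67×10⁻⁸ × 8.50))^(1/4).
T = (2.36×10^10)^(1/4) = 392 K.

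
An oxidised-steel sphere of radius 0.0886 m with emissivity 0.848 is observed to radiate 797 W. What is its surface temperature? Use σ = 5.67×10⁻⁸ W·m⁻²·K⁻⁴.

A = 4πr² = 4π × (0.0886)² = 0.0986 m².
From P = εσAT⁴, T = (P / εσA)^(1/4) = (797 / (0.848 × 5.67×10⁻⁸ × 0.0986))^(1/4).
T = (1.68×10^11)^(1/4) = 640 K.

T ≈ 640 K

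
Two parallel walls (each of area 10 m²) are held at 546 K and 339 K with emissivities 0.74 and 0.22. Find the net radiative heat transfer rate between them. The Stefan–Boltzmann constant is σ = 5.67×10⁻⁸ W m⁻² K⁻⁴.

For two large parallel gray plates, q = σ(T₁⁴ − T₂⁴) / (1/ε₁ + 1/ε₂ − 1).
1/ε₁ + 1/ε₂ − 1 = 1/0.74 + 1/0.22 − 1 = 4.897.
T₁⁴ − T₂⁴ = 8.89×10^10 − 1.32×10^10 = 7.57×10^10 K⁴.
q = 5.67×10⁻⁸ × 7.57×10^10 / 4.897 = 876 W/m².
Q = q·A = 876 × 10 = 8760 W.

Q ≈ 8760 W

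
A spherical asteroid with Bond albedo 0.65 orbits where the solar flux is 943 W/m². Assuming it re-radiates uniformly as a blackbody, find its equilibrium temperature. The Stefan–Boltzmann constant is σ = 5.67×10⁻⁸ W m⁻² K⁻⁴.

Power absorbed = (1−a)S·πR²; power emitted = 4πR²σT⁴. Equating and cancelling πR²:
T = ((1−a)S / 4σ)^(1/4) = (330 / (4 × 5.67×10⁻⁸))^(1/4) = (1.46×10^9)^(1/4).
T = 195 K.

T ≈ 195 K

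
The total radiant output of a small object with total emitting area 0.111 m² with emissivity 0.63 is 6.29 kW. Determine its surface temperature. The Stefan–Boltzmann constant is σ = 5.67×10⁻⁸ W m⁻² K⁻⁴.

T ≈ 1120 K

From P = εσAT⁴, T = (P / εσA)^(1/4) = (6290 / (0.63 × 5.67×10⁻⁸ × 0.111))^(1/4).
T = (1.59×10^12)^(1/4) = 1120 K.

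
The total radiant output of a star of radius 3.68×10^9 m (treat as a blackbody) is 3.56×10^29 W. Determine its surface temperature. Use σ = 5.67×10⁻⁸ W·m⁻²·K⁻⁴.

T ≈ 13900 K

A = 4πr² = 4π × (3.68×10^9)² = 1.70×10^20 m².
From P = σAT⁴, T = (P / σA)^(1/4) = (3.56×10^29 / (5.67×10⁻⁸ × 1.70×10^20))^(1/4).
T = (3.69×10^16)^(1/4) = 13900 K.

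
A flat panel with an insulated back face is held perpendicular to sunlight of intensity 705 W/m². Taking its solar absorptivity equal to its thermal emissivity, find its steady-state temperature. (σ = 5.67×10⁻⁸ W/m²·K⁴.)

Absorbed flux αS = emitted flux εσT⁴ (one radiating face); with α = ε, T = (S/σ)^(1/4).
T = (705 / 5.67×10⁻⁸)^(1/4) = (1.24×10^10)^(1/4).
T = 334 K.

T ≈ 334 K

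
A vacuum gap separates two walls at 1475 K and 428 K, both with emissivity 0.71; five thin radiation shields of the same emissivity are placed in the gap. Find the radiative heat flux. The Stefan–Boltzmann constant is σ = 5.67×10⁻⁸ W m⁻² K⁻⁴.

q ≈ 24400 W/m²

Each of the 6 gaps contributes resistance (2/ε − 1) = 2/0.71 − 1 = 1.817; total = 10.90.
q = σ(T₁⁴ − T₂⁴) / 10.90 = 5.67×10⁻⁸ × 4.70×10^12 / 10.90 = 24400 W/m².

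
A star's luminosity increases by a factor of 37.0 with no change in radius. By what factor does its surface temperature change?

factor ≈ 2.47

P ∝ T⁴ ⇒ T ∝ P^(1/4), so T scales by (37.0)^(1/4) = 2.47.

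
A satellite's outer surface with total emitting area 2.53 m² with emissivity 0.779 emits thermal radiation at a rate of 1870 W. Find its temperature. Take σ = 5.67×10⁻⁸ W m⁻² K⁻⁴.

From P = εσAT⁴, T = (P / εσA)^(1/4) = (1870 / (0.779 × 5.67×10⁻⁸ × 2.53))^(1/4).
T = (1.67×10^10)^(1/4) = 360 K.

T ≈ 360 K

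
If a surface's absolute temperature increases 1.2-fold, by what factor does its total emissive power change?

factor ≈ 2.07

P ∝ T⁴, so the power scales as (1.2)⁴ = 2.07.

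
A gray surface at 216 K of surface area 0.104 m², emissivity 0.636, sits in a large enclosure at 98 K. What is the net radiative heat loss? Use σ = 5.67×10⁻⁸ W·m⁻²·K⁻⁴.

Q = εσA(T⁴ − T_s⁴). T⁴ − T_s⁴ = (216)⁴ − (98)⁴ = 2.18×10^9 − 9.22×10^7 = 2.08×10^9 K⁴.
Q = 0.636 × 5.67×10⁻⁸ × 0.104 × 2.08×10^9 = 7.82 W.

Q ≈ 7.82 W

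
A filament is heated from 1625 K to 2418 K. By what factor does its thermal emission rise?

P ∝ T⁴, so the ratio is (2418/1625)⁴ = (1.488)⁴ = 4.90.

ratio ≈ 4.90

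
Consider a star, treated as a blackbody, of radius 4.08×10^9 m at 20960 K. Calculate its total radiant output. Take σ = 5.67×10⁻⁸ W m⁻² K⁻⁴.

P ≈ 2.29×10^30 W

A = 4πr² = 4π × (4.08×10^9)² = 2.09×10^20 m².
P = σAT⁴ = 5.67×10⁻⁸ × 2.09×10^20 × (20960)⁴ = 5.67×10⁻⁸ × 2.09×10^20 × 1.93×10^17.
P = 2.29×10^30 W.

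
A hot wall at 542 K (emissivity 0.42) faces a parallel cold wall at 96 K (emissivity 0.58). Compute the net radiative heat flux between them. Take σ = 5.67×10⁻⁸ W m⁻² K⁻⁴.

q ≈ 1570 W/m²

For two large parallel gray plates, q = σ(T₁⁴ − T₂⁴) / (1/ε₁ + 1/ε₂ − 1).
1/ε₁ + 1/ε₂ − 1 = 1/0.42 + 1/0.58 − 1 = 3.105.
T₁⁴ − T₂⁴ = 8.63×10^10 − 8.49×10^7 = 8.62×10^10 K⁴.
q = 5.67×10⁻⁸ × 8.62×10^10 / 3.105 = 1570 W/m².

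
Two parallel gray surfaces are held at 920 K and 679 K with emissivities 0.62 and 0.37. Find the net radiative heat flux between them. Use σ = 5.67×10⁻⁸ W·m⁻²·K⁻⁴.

q ≈ 8620 W/m²

For two large parallel gray plates, q = σ(T₁⁴ − T₂⁴) / (1/ε₁ + 1/ε₂ − 1).
1/ε₁ + 1/ε₂ − 1 = 1/0.62 + 1/0.37 − 1 = 3.316.
T₁⁴ − T₂⁴ = 7.16×10^11 − 2.13×10^11 = 5.04×10^11 K⁴.
q = 5.67×10⁻⁸ × 5.04×10^11 / 3.316 = 8620 W/m².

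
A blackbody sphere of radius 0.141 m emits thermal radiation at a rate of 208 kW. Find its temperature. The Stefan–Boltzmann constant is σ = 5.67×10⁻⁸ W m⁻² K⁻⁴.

A = 4πr² = 4π × (0.141)² = 0.250 m².
From P = σAT⁴, T = (P / σA)^(1/4) = (2.08×10^5 / (5.67×10⁻⁸ × 0.250))^(1/4).
T = (1.47×10^13)^(1/4) = 1960 K.

T ≈ 1960 K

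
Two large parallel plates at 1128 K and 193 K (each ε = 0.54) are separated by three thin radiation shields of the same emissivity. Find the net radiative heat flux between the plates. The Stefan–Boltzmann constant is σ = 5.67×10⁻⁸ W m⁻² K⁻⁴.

q ≈ 8480 W/m²

Each of the 4 gaps contributes resistance (2/ε − 1) = 2/0.54 − 1 = 2.704; total = 10.81.
q = σ(T₁⁴ − T₂⁴) / 10.81 = 5.67×10⁻⁸ × 1.62×10^12 / 10.81 = 8480 W/m².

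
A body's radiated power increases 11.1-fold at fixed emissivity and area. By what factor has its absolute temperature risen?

P ∝ T⁴ ⇒ T ∝ P^(1/4), so T scales by (11.1)^(1/4) = 1.83.

factor ≈ 1.83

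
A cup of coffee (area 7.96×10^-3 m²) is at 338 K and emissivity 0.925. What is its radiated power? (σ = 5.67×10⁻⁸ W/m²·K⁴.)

P ≈ 5.45 W

P = εσAT⁴ = 0.925 × 5.67×10⁻⁸ × 7.96×10^-3 × (338)⁴ = 0.925 × 5.67×10⁻⁸ × 7.96×10^-3 × 1.31×10^10.
P = 5.45 W.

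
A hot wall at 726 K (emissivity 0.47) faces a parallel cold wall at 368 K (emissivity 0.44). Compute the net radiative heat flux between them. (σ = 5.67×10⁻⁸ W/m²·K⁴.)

q ≈ 4330 W/m²

For two large parallel gray plates, q = σ(T₁⁴ − T₂⁴) / (1/ε₁ + 1/ε₂ − 1).
1/ε₁ + 1/ε₂ − 1 = 1/0.47 + 1/0.44 − 1 = 3.400.
T₁⁴ − T₂⁴ = 2.78×10^11 − 1.83×10^10 = 2.59×10^11 K⁴.
q = 5.67×10⁻⁸ × 2.59×10^11 / 3.400 = 4330 W/m².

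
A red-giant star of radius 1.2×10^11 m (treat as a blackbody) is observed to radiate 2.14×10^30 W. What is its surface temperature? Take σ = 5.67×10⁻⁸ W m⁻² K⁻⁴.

T ≈ 3800 K

A = 4πr² = 4π × (1.2×10^11)² = 1.81×10^23 m².
From P = σAT⁴, T = (P / σA)^(1/4) = (2.14×10^30 / (5.67×10⁻⁸ × 1.81×10^23))^(1/4).
T = (2.09×10^14)^(1/4) = 3800 K.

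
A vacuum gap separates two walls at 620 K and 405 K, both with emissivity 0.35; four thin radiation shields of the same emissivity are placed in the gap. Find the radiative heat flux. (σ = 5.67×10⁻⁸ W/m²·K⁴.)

q ≈ 291 W/m²

Each of the 5 gaps contributes resistance (2/ε − 1) = 2/0.35 − 1 = 4.714; total = 23.57.
q = σ(T₁⁴ − T₂⁴) / 23.57 = 5.67×10⁻⁸ × 1.21×10^11 / 23.57 = 291 W/m².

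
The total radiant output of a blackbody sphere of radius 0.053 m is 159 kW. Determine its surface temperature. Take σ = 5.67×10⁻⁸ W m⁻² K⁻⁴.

A = 4πr² = 4π × (0.053)² = 0.0353 m².
From P = σAT⁴, T = (P / σA)^(1/4) = (1.59×10^5 / (5.67×10⁻⁸ × 0.0353))^(1/4).
T = (7.94×10^13)^(1/4) = 2990 K.

T ≈ 2990 K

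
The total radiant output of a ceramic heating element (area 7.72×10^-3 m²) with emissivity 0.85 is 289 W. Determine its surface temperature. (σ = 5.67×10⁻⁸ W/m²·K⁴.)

T ≈ 939 K

From P = εσAT⁴, T = (P / εσA)^(1/4) = (289 / (0.85 × 5.67×10⁻⁸ × 7.72×10^-3))^(1/4).
T = (7.77×10^11)^(1/4) = 939 K.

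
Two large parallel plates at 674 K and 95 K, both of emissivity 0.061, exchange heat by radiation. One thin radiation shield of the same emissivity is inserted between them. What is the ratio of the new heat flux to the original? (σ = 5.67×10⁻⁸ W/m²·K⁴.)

ratio ≈ 0.500

With N identical shields there are N+1 = 2 gaps in series, each with the same radiative resistance, so the flux falls to 1/(N+1) of its unshielded value.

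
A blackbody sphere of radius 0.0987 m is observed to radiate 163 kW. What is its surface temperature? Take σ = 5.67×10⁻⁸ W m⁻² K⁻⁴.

T ≈ 2200 K

A = 4πr² = 4π × (0.0987)² = 0.122 m².
From P = σAT⁴, T = (P / σA)^(1/4) = (1.63×10^5 / (5.67×10⁻⁸ × 0.122))^(1/4).
T = (2.35×10^13)^(1/4) = 2200 K.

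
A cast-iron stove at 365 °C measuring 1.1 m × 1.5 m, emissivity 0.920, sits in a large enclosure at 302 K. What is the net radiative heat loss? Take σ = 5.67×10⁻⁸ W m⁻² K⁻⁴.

Q ≈ 13500 W

A = 1.1 × 1.5 = 1.65 m².
Convert: 365 °C = 638 K.
Q = εσA(T⁴ − T_s⁴). T⁴ − T_s⁴ = (638)⁴ − (302)⁴ = 1.66×10^11 − 8.32×10^9 = 1.57×10^11 K⁴.
Q = 0.920 × 5.67×10⁻⁸ × 1.65 × 1.57×10^11 = 13500 W.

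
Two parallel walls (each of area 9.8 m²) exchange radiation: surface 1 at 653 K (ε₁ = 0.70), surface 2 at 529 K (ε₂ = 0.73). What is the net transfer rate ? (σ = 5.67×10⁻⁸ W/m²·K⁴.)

Q ≈ 32000 W

For two large parallel gray plates, q = σ(T₁⁴ − T₂⁴) / (1/ε₁ + 1/ε₂ − 1).
1/ε₁ + 1/ε₂ − 1 = 1/0.70 + 1/0.73 − 1 = 1.798.
T₁⁴ − T₂⁴ = 1.82×10^11 − 7.83×10^10 = 1.04×10^11 K⁴.
q = 5.67×10⁻⁸ × 1.04×10^11 / 1.798 = 3260 W/m².
Q = q·A = 3260 × 9.8 = 32000 W.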